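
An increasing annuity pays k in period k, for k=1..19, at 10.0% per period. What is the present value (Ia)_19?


(Ia)_n = sum_{k=1}^{n} k * v^k, v = 1/(1+i)
v = 0.909091
Sum computed term by term:
(Ia)_19 = 60.9476


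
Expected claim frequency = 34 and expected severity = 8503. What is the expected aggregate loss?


E[S] = E[N] * E[X]
= 34 * 8503
= 289102


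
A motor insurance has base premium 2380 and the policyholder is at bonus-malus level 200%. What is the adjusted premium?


adjusted = base * BM_level / 100
= 2380 * 200 / 100
= 2380 * 2.0
= 4760.0


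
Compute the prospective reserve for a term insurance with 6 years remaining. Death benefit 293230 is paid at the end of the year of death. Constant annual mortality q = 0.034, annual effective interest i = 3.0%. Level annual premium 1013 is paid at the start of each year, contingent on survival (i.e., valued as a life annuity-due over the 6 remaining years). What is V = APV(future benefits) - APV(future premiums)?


v = 1/(1+i) = 0.970874
APV(future benefits) per unit = sum_{k=0}^{5} k_p_x * q * v^(k+1) = 0.169725
APV(future benefits) = 293230 * 0.169725 = 49768.4572
Life annuity-due factor ä_{x:6} = sum_{k=0}^{5} k_p_x * v^k = 5.141669
APV(future premiums) = 1013 * 5.141669 = 5208.5103
V = 49768.4572 - 5208.5103
= 44559.9469


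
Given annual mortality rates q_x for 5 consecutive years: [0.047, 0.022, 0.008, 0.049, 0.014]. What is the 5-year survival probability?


p_k = 1 - q_k for each year
Survival = product of (1 - q_k)
= 0.953 * 0.978 * 0.992 * 0.951 * 0.986
= 0.867


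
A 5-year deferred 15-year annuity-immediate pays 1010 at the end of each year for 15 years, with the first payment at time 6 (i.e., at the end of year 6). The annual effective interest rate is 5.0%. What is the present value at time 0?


PV at time 5 of the 15-year annuity-immediate:
a_n = 1010 * (1-(1+0.05)^(-15))/0.05 = 10483.4546
Discount back 5 years to time 0:
PV = 10483.4546 * (1+0.05)^(-5)
= 10483.4546 * 0.783526
= 8214.061


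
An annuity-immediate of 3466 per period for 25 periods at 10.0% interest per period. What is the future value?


FV = PMT * ((1+i)^n - 1) / i
= 3466 * ((1.1)^25 - 1) / 0.1
= 3466 * (10.834706 - 1) / 0.1
= 340870.908


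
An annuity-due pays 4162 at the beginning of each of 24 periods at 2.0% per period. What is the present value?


PV_due = PMT * (1-(1+i)^(-n))/i * (1+i)
PV_immediate = 78719.7584
PV_due = 78719.7584 * 1.02
= 80294.1535


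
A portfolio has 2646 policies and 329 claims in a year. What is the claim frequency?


frequency = claims / policies
= 329 / 2646
= 0.1243


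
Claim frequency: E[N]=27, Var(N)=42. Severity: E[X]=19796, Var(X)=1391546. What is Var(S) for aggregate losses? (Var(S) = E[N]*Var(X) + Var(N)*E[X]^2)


Var(S) = E[N]*Var(X) + Var(N)*E[X]^2
= 27*1391546 + 42*19796^2
= 37571742 + 16459027872
= 1.6497e+10


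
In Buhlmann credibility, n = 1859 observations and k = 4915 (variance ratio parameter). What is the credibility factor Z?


Z = n / (n + k)
= 1859 / (1859 + 4915)
= 1859 / 6774
= 0.2744


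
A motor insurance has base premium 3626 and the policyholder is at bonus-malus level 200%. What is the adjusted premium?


adjusted = base * BM_level / 100
= 3626 * 200 / 100
= 3626 * 2.0
= 7252.0


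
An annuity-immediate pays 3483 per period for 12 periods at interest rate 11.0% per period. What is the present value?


PV = PMT * (1 - (1+i)^(-n)) / i
= 3483 * (1 - (1+0.11)^(-12)) / 0.11
= 3483 * (1 - 0.285841) / 0.11
= 3483 * 6.492356
= 22612.8765


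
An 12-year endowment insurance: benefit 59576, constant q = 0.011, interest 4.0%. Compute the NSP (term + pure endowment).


Term component = 5821.4419
Pure endowment = 12_p_x * v^12 * benefit = 0.8757 * 0.624597 * 59576 = 32585.6785
NSP = 38407.1204


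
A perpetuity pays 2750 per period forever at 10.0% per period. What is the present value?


PV = PMT / i
= 2750 / 0.1
= 27500.0


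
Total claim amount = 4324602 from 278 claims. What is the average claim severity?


severity = total / number
= 4324602 / 278
= 15556.1223


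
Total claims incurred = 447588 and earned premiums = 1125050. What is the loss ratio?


Loss ratio = claims / premiums
= 447588 / 1125050
= 0.3978


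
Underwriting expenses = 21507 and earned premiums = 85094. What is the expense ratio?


Expense ratio = expenses / premiums
= 21507 / 85094
= 0.2527


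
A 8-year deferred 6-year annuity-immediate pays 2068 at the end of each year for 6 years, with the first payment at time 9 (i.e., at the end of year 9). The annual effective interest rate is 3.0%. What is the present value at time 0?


PV at time 8 of the 6-year annuity-immediate:
a_n = 2068 * (1-(1+0.03)^(-6))/0.03 = 11202.7519
Discount back 8 years to time 0:
PV = 11202.7519 * (1+0.03)^(-8)
= 11202.7519 * 0.789409
= 8843.5558


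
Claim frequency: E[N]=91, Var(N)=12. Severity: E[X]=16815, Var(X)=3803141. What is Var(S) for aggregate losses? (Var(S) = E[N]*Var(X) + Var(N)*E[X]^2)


Var(S) = E[N]*Var(X) + Var(N)*E[X]^2
= 91*3803141 + 12*16815^2
= 346085831 + 3392930700
= 3.7390e+09


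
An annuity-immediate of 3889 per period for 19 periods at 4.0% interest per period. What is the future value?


FV = PMT * ((1+i)^n - 1) / i
= 3889 * ((1.04)^19 - 1) / 0.04
= 3889 * (2.106849 - 1) / 0.04
= 107613.4111


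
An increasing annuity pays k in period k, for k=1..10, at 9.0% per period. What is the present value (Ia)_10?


(Ia)_n = sum_{k=1}^{n} k * v^k, v = 1/(1+i)
v = 0.917431
Sum computed term by term:
(Ia)_10 = 30.7904


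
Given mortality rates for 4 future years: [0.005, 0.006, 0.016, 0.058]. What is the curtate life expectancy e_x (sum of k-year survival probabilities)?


e_x = sum_{k=1}^{n} k_p_x
k_p_x values:
  1_p_x = 0.995
  2_p_x = 0.98903
  3_p_x = 0.973206
  4_p_x = 0.91676
e_x = 3.874


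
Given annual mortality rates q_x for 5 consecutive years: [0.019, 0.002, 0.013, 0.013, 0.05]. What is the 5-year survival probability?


p_k = 1 - q_k for each year
Survival = product of (1 - q_k)
= 0.981 * 0.998 * 0.987 * 0.987 * 0.95
= 0.9061


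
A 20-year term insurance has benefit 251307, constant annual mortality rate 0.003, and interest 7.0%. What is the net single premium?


NSP = benefit * sum_{k=0}^{n-1} k_p_x * q * v^(k+1)
With constant q=0.003, v=0.934579
Sum = 0.031095
NSP = 251307 * 0.031095
= 7814.4644


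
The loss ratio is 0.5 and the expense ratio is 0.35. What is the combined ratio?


Combined ratio = loss ratio + expense ratio
= 0.5 + 0.35
= 0.85


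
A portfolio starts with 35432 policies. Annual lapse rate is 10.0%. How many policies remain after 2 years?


remaining = initial * (1 - lapse)^years
= 35432 * (1 - 0.1)^2
= 35432 * 0.81
= 28699.92


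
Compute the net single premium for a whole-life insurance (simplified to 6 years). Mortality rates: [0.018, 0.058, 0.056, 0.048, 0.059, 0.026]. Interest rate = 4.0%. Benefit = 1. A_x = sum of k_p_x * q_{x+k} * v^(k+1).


v = 0.961538
Year 0: k_p_x=1.0, q=0.018, term=0.017308
Year 1: k_p_x=0.982, q=0.058, term=0.052659
Year 2: k_p_x=0.925044, q=0.056, term=0.046052
Year 3: k_p_x=0.873242, q=0.048, term=0.03583
Year 4: k_p_x=0.831326, q=0.059, term=0.040314
Year 5: k_p_x=0.782278, q=0.026, term=0.016074
A_x = 0.2082


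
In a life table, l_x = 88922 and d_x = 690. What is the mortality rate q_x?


q_x = d_x / l_x
= 690 / 88922
= 0.0078


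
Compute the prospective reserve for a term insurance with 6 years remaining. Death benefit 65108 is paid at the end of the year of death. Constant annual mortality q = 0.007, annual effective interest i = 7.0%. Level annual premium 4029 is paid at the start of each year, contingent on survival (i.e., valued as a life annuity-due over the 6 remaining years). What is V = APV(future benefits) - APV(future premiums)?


v = 1/(1+i) = 0.934579
APV(future benefits) per unit = sum_{k=0}^{5} k_p_x * q * v^(k+1) = 0.032833
APV(future benefits) = 65108 * 0.032833 = 2137.6669
Life annuity-due factor ä_{x:6} = sum_{k=0}^{5} k_p_x * v^k = 5.018702
APV(future premiums) = 4029 * 5.018702 = 20220.3507
V = 2137.6669 - 20220.3507
= -18082.6838


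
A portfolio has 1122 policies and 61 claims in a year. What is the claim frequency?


frequency = claims / policies
= 61 / 1122
= 0.0544


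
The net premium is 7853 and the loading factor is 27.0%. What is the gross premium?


Gross = net * (1 + loading)
= 7853 * (1 + 0.27)
= 7853 * 1.27
= 9973.31


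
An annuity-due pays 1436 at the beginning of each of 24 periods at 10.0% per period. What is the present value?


PV_due = PMT * (1-(1+i)^(-n))/i * (1+i)
PV_immediate = 12902.0924
PV_due = 12902.0924 * 1.1
= 14192.3017


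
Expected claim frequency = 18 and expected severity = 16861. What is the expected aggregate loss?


E[S] = E[N] * E[X]
= 18 * 16861
= 303498


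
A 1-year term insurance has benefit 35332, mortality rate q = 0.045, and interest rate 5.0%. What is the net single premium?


NSP = benefit * q * v
v = 1/(1+i) = 0.952381
NSP = 35332 * 0.045 * 0.952381
= 1514.2286


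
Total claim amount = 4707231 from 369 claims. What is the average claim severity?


severity = total / number
= 4707231 / 369
= 12756.7236


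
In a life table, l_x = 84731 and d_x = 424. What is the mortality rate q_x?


q_x = d_x / l_x
= 424 / 84731
= 0.005


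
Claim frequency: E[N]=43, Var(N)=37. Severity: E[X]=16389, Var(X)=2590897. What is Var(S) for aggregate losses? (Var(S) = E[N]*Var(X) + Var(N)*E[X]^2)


Var(S) = E[N]*Var(X) + Var(N)*E[X]^2
= 43*2590897 + 37*16389^2
= 111408571 + 9938174877
= 1.0050e+10


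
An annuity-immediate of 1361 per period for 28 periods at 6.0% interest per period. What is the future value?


FV = PMT * ((1+i)^n - 1) / i
= 1361 * ((1.06)^28 - 1) / 0.06
= 1361 * (5.111687 - 1) / 0.06
= 93266.7599


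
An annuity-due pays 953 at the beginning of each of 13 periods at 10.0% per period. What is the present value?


PV_due = PMT * (1-(1+i)^(-n))/i * (1+i)
PV_immediate = 6769.4985
PV_due = 6769.4985 * 1.1
= 7446.4483


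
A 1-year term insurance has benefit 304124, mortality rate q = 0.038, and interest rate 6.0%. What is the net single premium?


NSP = benefit * q * v
v = 1/(1+i) = 0.943396
NSP = 304124 * 0.038 * 0.943396
= 10902.5585


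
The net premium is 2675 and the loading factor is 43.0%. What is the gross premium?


Gross = net * (1 + loading)
= 2675 * (1 + 0.43)
= 2675 * 1.43
= 3825.25


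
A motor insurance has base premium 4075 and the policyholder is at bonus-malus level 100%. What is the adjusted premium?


adjusted = base * BM_level / 100
= 4075 * 100 / 100
= 4075 * 1.0
= 4075.0


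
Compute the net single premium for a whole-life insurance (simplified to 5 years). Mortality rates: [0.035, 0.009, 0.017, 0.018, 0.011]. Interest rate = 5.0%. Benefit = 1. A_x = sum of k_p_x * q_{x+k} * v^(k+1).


v = 0.952381
Year 0: k_p_x=1.0, q=0.035, term=0.033333
Year 1: k_p_x=0.965, q=0.009, term=0.007878
Year 2: k_p_x=0.956315, q=0.017, term=0.014044
Year 3: k_p_x=0.940058, q=0.018, term=0.013921
Year 4: k_p_x=0.923137, q=0.011, term=0.007956
A_x = 0.0771


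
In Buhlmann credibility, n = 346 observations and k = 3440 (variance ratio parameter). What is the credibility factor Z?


Z = n / (n + k)
= 346 / (346 + 3440)
= 346 / 3786
= 0.0914


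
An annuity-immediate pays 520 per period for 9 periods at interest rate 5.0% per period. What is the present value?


PV = PMT * (1 - (1+i)^(-n)) / i
= 520 * (1 - (1+0.05)^(-9)) / 0.05
= 520 * (1 - 0.644609) / 0.05
= 520 * 7.107822
= 3696.0673


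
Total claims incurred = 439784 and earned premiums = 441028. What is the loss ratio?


Loss ratio = claims / premiums
= 439784 / 441028
= 0.9972


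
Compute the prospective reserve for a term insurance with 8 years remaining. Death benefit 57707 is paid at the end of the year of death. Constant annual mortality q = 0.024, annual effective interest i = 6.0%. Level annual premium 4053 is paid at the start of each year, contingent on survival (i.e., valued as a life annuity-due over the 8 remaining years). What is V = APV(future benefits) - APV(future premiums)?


v = 1/(1+i) = 0.943396
APV(future benefits) per unit = sum_{k=0}^{7} k_p_x * q * v^(k+1) = 0.138115
APV(future benefits) = 57707 * 0.138115 = 7970.2157
Life annuity-due factor ä_{x:8} = sum_{k=0}^{7} k_p_x * v^k = 6.100089
APV(future premiums) = 4053 * 6.100089 = 24723.6623
V = 7970.2157 - 24723.6623
= -16753.4466


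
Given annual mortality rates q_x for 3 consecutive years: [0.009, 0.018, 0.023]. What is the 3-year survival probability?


p_k = 1 - q_k for each year
Survival = product of (1 - q_k)
= 0.991 * 0.982 * 0.977
= 0.9508


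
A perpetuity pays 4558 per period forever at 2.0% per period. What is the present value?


PV = PMT / i
= 4558 / 0.02
= 227900.0


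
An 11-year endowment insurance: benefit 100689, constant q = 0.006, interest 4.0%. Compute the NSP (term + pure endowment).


Term component = 5148.6416
Pure endowment = 11_p_x * v^11 * benefit = 0.935945 * 0.649581 * 100689 = 61216.0811
NSP = 66364.7227


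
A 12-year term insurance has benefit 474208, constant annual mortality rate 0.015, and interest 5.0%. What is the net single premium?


NSP = benefit * sum_{k=0}^{n-1} k_p_x * q * v^(k+1)
With constant q=0.015, v=0.952381
Sum = 0.123582
NSP = 474208 * 0.123582
= 58603.8038


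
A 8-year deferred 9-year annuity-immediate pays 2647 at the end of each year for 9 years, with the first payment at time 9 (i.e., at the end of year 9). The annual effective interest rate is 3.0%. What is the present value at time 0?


PV at time 8 of the 9-year annuity-immediate:
a_n = 2647 * (1-(1+0.03)^(-9))/0.03 = 20609.8303
Discount back 8 years to time 0:
PV = 20609.8303 * (1+0.03)^(-8)
= 20609.8303 * 0.789409
= 16269.5904


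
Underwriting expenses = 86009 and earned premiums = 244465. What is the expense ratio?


Expense ratio = expenses / premiums
= 86009 / 244465
= 0.3518


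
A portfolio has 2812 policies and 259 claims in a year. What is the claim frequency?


frequency = claims / policies
= 259 / 2812
= 0.0921


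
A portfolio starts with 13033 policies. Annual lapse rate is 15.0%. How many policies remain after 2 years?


remaining = initial * (1 - lapse)^years
= 13033 * (1 - 0.15)^2
= 13033 * 0.7225
= 9416.3425


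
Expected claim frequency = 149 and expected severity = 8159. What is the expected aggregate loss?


E[S] = E[N] * E[X]
= 149 * 8159
= 1.2157e+06


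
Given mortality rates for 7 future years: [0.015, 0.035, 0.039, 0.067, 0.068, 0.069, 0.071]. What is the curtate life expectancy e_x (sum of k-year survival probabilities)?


e_x = sum_{k=1}^{n} k_p_x
k_p_x values:
  1_p_x = 0.985
  2_p_x = 0.950525
  3_p_x = 0.913455
  4_p_x = 0.852253
  5_p_x = 0.7943
  6_p_x = 0.739493
  7_p_x = 0.686989
e_x = 5.922


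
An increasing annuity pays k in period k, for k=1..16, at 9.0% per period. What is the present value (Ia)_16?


(Ia)_n = sum_{k=1}^{n} k * v^k, v = 1/(1+i)
v = 0.917431
Sum computed term by term:
(Ia)_16 = 55.8975


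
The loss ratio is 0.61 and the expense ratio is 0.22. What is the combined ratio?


Combined ratio = loss ratio + expense ratio
= 0.61 + 0.22
= 0.83


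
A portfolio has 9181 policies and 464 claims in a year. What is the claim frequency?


frequency = claims / policies
= 464 / 9181
= 0.0505


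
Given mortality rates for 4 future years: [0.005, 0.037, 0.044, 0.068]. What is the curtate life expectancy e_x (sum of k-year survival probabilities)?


e_x = sum_{k=1}^{n} k_p_x
k_p_x values:
  1_p_x = 0.995
  2_p_x = 0.958185
  3_p_x = 0.916025
  4_p_x = 0.853735
e_x = 3.7229


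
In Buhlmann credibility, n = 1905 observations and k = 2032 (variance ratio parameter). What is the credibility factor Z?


Z = n / (n + k)
= 1905 / (1905 + 2032)
= 1905 / 3937
= 0.4839


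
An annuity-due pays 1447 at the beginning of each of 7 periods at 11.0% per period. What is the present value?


PV_due = PMT * (1-(1+i)^(-n))/i * (1+i)
PV_immediate = 6818.548
PV_due = 6818.548 * 1.11
= 7568.5883


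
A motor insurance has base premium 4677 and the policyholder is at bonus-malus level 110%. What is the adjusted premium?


adjusted = base * BM_level / 100
= 4677 * 110 / 100
= 4677 * 1.1
= 5144.7


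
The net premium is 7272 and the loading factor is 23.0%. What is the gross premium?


Gross = net * (1 + loading)
= 7272 * (1 + 0.23)
= 7272 * 1.23
= 8944.56


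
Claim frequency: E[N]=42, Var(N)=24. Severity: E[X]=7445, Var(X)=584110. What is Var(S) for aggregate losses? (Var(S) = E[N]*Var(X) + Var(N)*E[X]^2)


Var(S) = E[N]*Var(X) + Var(N)*E[X]^2
= 42*584110 + 24*7445^2
= 24532620 + 1330272600
= 1.3548e+09


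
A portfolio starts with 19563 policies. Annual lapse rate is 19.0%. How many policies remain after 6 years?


remaining = initial * (1 - lapse)^years
= 19563 * (1 - 0.19)^6
= 19563 * 0.28243
= 5525.169


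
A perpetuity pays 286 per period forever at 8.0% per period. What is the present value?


PV = PMT / i
= 286 / 0.08
= 3575.0


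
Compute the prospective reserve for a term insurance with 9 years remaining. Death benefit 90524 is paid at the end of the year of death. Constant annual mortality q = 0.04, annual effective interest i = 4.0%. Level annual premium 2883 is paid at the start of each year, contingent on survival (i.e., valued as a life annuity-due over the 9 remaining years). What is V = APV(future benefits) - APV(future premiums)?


v = 1/(1+i) = 0.961538
APV(future benefits) per unit = sum_{k=0}^{8} k_p_x * q * v^(k+1) = 0.256717
APV(future benefits) = 90524 * 0.256717 = 23239.0859
Life annuity-due factor ä_{x:9} = sum_{k=0}^{8} k_p_x * v^k = 6.674652
APV(future premiums) = 2883 * 6.674652 = 19243.0229
V = 23239.0859 - 19243.0229
= 3996.0631


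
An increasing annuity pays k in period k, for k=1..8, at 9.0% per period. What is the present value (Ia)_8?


(Ia)_n = sum_{k=1}^{n} k * v^k, v = 1/(1+i)
v = 0.917431
Sum computed term by term:
(Ia)_8 = 22.4225


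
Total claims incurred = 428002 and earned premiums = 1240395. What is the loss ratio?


Loss ratio = claims / premiums
= 428002 / 1240395
= 0.3451


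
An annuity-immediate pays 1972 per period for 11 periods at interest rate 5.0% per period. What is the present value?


PV = PMT * (1 - (1+i)^(-n)) / i
= 1972 * (1 - (1+0.05)^(-11)) / 0.05
= 1972 * (1 - 0.584679) / 0.05
= 1972 * 8.306414
= 16380.2488


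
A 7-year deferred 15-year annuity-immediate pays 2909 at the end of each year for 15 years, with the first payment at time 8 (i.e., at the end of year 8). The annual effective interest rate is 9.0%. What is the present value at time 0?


PV at time 7 of the 15-year annuity-immediate:
a_n = 2909 * (1-(1+0.09)^(-15))/0.09 = 23448.5426
Discount back 7 years to time 0:
PV = 23448.5426 * (1+0.09)^(-7)
= 23448.5426 * 0.547034
= 12827.1558


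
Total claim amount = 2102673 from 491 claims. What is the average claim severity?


severity = total / number
= 2102673 / 491
= 4282.4297


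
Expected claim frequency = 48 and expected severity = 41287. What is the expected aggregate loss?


E[S] = E[N] * E[X]
= 48 * 41287
= 1.9818e+06


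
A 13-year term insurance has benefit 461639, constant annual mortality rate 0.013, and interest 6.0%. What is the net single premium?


NSP = benefit * sum_{k=0}^{n-1} k_p_x * q * v^(k+1)
With constant q=0.013, v=0.943396
Sum = 0.107651
NSP = 461639 * 0.107651
= 49695.7359


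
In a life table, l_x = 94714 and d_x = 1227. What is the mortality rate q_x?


q_x = d_x / l_x
= 1227 / 94714
= 0.013


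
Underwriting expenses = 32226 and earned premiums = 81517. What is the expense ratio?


Expense ratio = expenses / premiums
= 32226 / 81517
= 0.3953


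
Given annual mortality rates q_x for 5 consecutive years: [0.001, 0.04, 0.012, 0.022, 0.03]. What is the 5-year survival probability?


p_k = 1 - q_k for each year
Survival = product of (1 - q_k)
= 0.999 * 0.96 * 0.988 * 0.978 * 0.97
= 0.8989


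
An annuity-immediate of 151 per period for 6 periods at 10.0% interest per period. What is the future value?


FV = PMT * ((1+i)^n - 1) / i
= 151 * ((1.1)^6 - 1) / 0.1
= 151 * (1.771561 - 1) / 0.1
= 1165.0571


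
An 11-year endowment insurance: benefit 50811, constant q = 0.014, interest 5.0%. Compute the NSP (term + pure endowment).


Term component = 5549.8497
Pure endowment = 11_p_x * v^11 * benefit = 0.85634 * 0.584679 * 50811 = 25440.2583
NSP = 30990.1081


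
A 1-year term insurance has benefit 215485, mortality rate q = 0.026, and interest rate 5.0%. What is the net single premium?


NSP = benefit * q * v
v = 1/(1+i) = 0.952381
NSP = 215485 * 0.026 * 0.952381
= 5335.819


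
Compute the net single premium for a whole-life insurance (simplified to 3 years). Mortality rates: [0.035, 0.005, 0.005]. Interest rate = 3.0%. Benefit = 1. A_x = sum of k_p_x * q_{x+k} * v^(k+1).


v = 0.970874
Year 0: k_p_x=1.0, q=0.035, term=0.033981
Year 1: k_p_x=0.965, q=0.005, term=0.004548
Year 2: k_p_x=0.960175, q=0.005, term=0.004393
A_x = 0.0429


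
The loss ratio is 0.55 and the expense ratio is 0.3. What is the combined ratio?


Combined ratio = loss ratio + expense ratio
= 0.55 + 0.3
= 0.85


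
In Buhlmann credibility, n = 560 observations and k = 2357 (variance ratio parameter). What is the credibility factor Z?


Z = n / (n + k)
= 560 / (560 + 2357)
= 560 / 2917
= 0.192


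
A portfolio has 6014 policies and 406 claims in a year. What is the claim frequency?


frequency = claims / policies
= 406 / 6014
= 0.0675


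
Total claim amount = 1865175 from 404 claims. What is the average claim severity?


severity = total / number
= 1865175 / 404
= 4616.7698


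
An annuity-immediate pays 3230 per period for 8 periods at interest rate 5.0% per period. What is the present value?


PV = PMT * (1 - (1+i)^(-n)) / i
= 3230 * (1 - (1+0.05)^(-8)) / 0.05
= 3230 * (1 - 0.676839) / 0.05
= 3230 * 6.463213
= 20876.1772


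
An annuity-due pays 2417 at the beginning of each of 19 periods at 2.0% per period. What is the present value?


PV_due = PMT * (1-(1+i)^(-n))/i * (1+i)
PV_immediate = 37894.8427
PV_due = 37894.8427 * 1.02
= 38652.7395


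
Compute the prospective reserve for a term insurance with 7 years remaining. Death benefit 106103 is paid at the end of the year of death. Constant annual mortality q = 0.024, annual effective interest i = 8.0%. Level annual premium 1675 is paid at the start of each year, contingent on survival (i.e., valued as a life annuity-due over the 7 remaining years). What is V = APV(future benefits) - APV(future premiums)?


v = 1/(1+i) = 0.925926
APV(future benefits) per unit = sum_{k=0}^{6} k_p_x * q * v^(k+1) = 0.117174
APV(future benefits) = 106103 * 0.117174 = 12432.5063
Life annuity-due factor ä_{x:7} = sum_{k=0}^{6} k_p_x * v^k = 5.272827
APV(future premiums) = 1675 * 5.272827 = 8831.9855
V = 12432.5063 - 8831.9855
= 3600.5207


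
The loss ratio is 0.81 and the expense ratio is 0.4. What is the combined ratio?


Combined ratio = loss ratio + expense ratio
= 0.81 + 0.4
= 1.21


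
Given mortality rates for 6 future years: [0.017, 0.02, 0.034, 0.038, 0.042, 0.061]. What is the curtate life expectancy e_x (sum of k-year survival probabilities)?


e_x = sum_{k=1}^{n} k_p_x
k_p_x values:
  1_p_x = 0.983
  2_p_x = 0.96334
  3_p_x = 0.930586
  4_p_x = 0.895224
  5_p_x = 0.857625
  6_p_x = 0.80531
e_x = 5.4351


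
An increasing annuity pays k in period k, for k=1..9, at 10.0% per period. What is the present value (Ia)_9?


(Ia)_n = sum_{k=1}^{n} k * v^k, v = 1/(1+i)
v = 0.909091
Sum computed term by term:
(Ia)_9 = 25.1805


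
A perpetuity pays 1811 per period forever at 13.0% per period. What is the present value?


PV = PMT / i
= 1811 / 0.13
= 13930.7692


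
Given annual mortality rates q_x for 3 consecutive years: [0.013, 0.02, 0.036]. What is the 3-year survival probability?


p_k = 1 - q_k for each year
Survival = product of (1 - q_k)
= 0.987 * 0.98 * 0.964
= 0.9324


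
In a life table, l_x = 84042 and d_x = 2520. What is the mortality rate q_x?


q_x = d_x / l_x
= 2520 / 84042
= 0.03


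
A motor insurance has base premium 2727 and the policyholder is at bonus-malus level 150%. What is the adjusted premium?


adjusted = base * BM_level / 100
= 2727 * 150 / 100
= 2727 * 1.5
= 4090.5


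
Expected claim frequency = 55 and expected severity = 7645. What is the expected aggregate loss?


E[S] = E[N] * E[X]
= 55 * 7645
= 420475


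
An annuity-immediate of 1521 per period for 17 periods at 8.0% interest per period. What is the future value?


FV = PMT * ((1+i)^n - 1) / i
= 1521 * ((1.08)^17 - 1) / 0.08
= 1521 * (3.700018 - 1) / 0.08
= 51334.0933


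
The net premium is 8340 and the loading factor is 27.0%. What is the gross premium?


Gross = net * (1 + loading)
= 8340 * (1 + 0.27)
= 8340 * 1.27
= 10591.8


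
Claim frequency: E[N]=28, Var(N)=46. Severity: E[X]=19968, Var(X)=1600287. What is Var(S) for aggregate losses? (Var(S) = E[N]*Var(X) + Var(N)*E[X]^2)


Var(S) = E[N]*Var(X) + Var(N)*E[X]^2
= 28*1600287 + 46*19968^2
= 44808036 + 18341167104
= 1.8386e+10


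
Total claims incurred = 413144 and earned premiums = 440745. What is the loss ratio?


Loss ratio = claims / premiums
= 413144 / 440745
= 0.9374


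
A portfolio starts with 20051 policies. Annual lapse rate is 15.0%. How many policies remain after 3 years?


remaining = initial * (1 - lapse)^years
= 20051 * (1 - 0.15)^3
= 20051 * 0.614125
= 12313.8204


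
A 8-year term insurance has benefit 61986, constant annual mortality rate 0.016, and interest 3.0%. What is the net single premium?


NSP = benefit * sum_{k=0}^{n-1} k_p_x * q * v^(k+1)
With constant q=0.016, v=0.970874
Sum = 0.106488
NSP = 61986 * 0.106488
= 6600.7901


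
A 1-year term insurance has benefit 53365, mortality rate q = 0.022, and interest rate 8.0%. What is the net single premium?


NSP = benefit * q * v
v = 1/(1+i) = 0.925926
NSP = 53365 * 0.022 * 0.925926
= 1087.0648


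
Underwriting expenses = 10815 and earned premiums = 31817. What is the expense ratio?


Expense ratio = expenses / premiums
= 10815 / 31817
= 0.3399


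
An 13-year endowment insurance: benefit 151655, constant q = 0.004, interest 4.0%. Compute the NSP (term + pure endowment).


Term component = 5927.1894
Pure endowment = 13_p_x * v^13 * benefit = 0.94923 * 0.600574 * 151655 = 86455.9171
NSP = 92383.1065


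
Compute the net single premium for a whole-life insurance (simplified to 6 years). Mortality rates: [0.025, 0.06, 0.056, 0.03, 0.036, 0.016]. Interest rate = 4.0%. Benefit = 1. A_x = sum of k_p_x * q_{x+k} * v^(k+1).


v = 0.961538
Year 0: k_p_x=1.0, q=0.025, term=0.024038
Year 1: k_p_x=0.975, q=0.06, term=0.054087
Year 2: k_p_x=0.9165, q=0.056, term=0.045627
Year 3: k_p_x=0.865176, q=0.03, term=0.022187
Year 4: k_p_x=0.839221, q=0.036, term=0.024832
Year 5: k_p_x=0.809009, q=0.016, term=0.01023
A_x = 0.181


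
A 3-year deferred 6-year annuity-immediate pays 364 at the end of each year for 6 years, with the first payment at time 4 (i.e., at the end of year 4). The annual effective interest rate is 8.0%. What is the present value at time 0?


PV at time 3 of the 6-year annuity-immediate:
a_n = 364 * (1-(1+0.08)^(-6))/0.08 = 1682.7282
Discount back 3 years to time 0:
PV = 1682.7282 * (1+0.08)^(-3)
= 1682.7282 * 0.793832
= 1335.8039


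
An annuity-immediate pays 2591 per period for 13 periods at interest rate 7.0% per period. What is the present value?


PV = PMT * (1 - (1+i)^(-n)) / i
= 2591 * (1 - (1+0.07)^(-13)) / 0.07
= 2591 * (1 - 0.414964) / 0.07
= 2591 * 8.357651
= 21654.6731


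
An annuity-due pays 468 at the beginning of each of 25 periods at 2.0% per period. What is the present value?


PV_due = PMT * (1-(1+i)^(-n))/i * (1+i)
PV_immediate = 9136.9776
PV_due = 9136.9776 * 1.02
= 9319.7172


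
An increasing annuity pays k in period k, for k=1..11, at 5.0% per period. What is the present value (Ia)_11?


(Ia)_n = sum_{k=1}^{n} k * v^k, v = 1/(1+i)
v = 0.952381
Sum computed term by term:
(Ia)_11 = 45.8053


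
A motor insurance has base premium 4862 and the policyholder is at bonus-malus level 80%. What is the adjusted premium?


adjusted = base * BM_level / 100
= 4862 * 80 / 100
= 4862 * 0.8
= 3889.6


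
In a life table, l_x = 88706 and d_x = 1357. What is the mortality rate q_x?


q_x = d_x / l_x
= 1357 / 88706
= 0.0153


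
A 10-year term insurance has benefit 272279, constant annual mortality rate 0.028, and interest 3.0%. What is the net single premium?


NSP = benefit * sum_{k=0}^{n-1} k_p_x * q * v^(k+1)
With constant q=0.028, v=0.970874
Sum = 0.21235
NSP = 272279 * 0.21235
= 57818.4614


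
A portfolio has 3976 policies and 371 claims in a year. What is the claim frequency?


frequency = claims / policies
= 371 / 3976
= 0.0933


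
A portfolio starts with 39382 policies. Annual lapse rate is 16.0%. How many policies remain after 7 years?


remaining = initial * (1 - lapse)^years
= 39382 * (1 - 0.16)^7
= 39382 * 0.29509
= 11621.248


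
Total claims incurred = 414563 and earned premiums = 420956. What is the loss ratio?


Loss ratio = claims / premiums
= 414563 / 420956
= 0.9848


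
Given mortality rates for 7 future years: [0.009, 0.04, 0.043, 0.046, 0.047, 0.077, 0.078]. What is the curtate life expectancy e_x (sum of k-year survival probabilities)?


e_x = sum_{k=1}^{n} k_p_x
k_p_x values:
  1_p_x = 0.991
  2_p_x = 0.95136
  3_p_x = 0.910452
  4_p_x = 0.868571
  5_p_x = 0.827748
  6_p_x = 0.764011
  7_p_x = 0.704418
e_x = 6.0176


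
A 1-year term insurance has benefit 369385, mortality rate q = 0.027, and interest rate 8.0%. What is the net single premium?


NSP = benefit * q * v
v = 1/(1+i) = 0.925926
NSP = 369385 * 0.027 * 0.925926
= 9234.625


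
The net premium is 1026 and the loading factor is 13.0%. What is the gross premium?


Gross = net * (1 + loading)
= 1026 * (1 + 0.13)
= 1026 * 1.13
= 1159.38


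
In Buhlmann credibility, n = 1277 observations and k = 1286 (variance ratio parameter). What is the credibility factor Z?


Z = n / (n + k)
= 1277 / (1277 + 1286)
= 1277 / 2563
= 0.4982


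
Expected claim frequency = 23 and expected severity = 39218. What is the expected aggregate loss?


E[S] = E[N] * E[X]
= 23 * 39218
= 902014


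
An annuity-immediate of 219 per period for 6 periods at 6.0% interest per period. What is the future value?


FV = PMT * ((1+i)^n - 1) / i
= 219 * ((1.06)^6 - 1) / 0.06
= 219 * (1.418519 - 1) / 0.06
= 1527.5948


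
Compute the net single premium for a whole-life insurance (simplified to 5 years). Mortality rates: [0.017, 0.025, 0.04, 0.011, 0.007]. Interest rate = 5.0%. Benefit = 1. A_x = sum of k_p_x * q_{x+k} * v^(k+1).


v = 0.952381
Year 0: k_p_x=1.0, q=0.017, term=0.01619
Year 1: k_p_x=0.983, q=0.025, term=0.02229
Year 2: k_p_x=0.958425, q=0.04, term=0.033117
Year 3: k_p_x=0.920088, q=0.011, term=0.008327
Year 4: k_p_x=0.909967, q=0.007, term=0.004991
A_x = 0.0849


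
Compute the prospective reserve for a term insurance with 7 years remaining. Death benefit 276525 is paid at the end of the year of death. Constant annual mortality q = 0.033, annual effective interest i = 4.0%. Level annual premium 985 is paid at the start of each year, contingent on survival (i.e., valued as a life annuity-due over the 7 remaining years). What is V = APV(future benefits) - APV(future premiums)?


v = 1/(1+i) = 0.961538
APV(future benefits) per unit = sum_{k=0}^{6} k_p_x * q * v^(k+1) = 0.180447
APV(future benefits) = 276525 * 0.180447 = 49897.9693
Life annuity-due factor ä_{x:7} = sum_{k=0}^{6} k_p_x * v^k = 5.686799
APV(future premiums) = 985 * 5.686799 = 5601.4969
V = 49897.9693 - 5601.4969
= 44296.4724


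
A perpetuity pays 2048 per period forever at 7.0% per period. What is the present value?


PV = PMT / i
= 2048 / 0.07
= 29257.1429


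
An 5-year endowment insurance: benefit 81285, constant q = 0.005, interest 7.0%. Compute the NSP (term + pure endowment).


Term component = 1650.9586
Pure endowment = 5_p_x * v^5 * benefit = 0.975249 * 0.712986 * 81285 = 56520.6211
NSP = 58171.5797


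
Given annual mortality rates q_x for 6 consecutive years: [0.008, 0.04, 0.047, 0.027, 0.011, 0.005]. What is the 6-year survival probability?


p_k = 1 - q_k for each year
Survival = product of (1 - q_k)
= 0.992 * 0.96 * 0.953 * 0.973 * 0.989 * 0.995
= 0.869


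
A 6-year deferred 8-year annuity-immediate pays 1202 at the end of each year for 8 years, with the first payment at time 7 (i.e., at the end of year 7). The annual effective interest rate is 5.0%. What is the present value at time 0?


PV at time 6 of the 8-year annuity-immediate:
a_n = 1202 * (1-(1+0.05)^(-8))/0.05 = 7768.7817
Discount back 6 years to time 0:
PV = 7768.7817 * (1+0.05)^(-6)
= 7768.7817 * 0.746215
= 5797.1845


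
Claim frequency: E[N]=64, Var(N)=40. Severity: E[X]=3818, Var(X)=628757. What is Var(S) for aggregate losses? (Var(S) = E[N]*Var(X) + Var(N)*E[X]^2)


Var(S) = E[N]*Var(X) + Var(N)*E[X]^2
= 64*628757 + 40*3818^2
= 40240448 + 583084960
= 6.2333e+08


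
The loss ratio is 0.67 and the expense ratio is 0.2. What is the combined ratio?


Combined ratio = loss ratio + expense ratio
= 0.67 + 0.2
= 0.87


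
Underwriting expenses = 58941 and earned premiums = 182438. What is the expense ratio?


Expense ratio = expenses / premiums
= 58941 / 182438
= 0.3231


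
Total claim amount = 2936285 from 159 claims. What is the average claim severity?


severity = total / number
= 2936285 / 159
= 18467.2013


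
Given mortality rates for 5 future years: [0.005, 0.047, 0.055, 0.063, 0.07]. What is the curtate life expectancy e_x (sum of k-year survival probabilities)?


e_x = sum_{k=1}^{n} k_p_x
k_p_x values:
  1_p_x = 0.995
  2_p_x = 0.948235
  3_p_x = 0.896082
  4_p_x = 0.839629
  5_p_x = 0.780855
e_x = 4.4598


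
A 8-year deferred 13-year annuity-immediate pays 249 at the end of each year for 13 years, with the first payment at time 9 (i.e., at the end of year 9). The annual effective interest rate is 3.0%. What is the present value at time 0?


PV at time 8 of the 13-year annuity-immediate:
a_n = 249 * (1-(1+0.03)^(-13))/0.03 = 2648.1039
Discount back 8 years to time 0:
PV = 2648.1039 * (1+0.03)^(-8)
= 2648.1039 * 0.789409
= 2090.4377


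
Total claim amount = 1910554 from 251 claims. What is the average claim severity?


severity = total / number
= 1910554 / 251
= 7611.7689


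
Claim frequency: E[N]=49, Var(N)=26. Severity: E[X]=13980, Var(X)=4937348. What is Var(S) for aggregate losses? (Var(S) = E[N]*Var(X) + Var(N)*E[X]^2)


Var(S) = E[N]*Var(X) + Var(N)*E[X]^2
= 49*4937348 + 26*13980^2
= 241930052 + 5081450400
= 5.3234e+09


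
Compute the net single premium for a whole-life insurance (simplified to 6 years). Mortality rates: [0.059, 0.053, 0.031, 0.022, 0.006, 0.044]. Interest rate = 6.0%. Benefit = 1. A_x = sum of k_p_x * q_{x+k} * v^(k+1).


v = 0.943396
Year 0: k_p_x=1.0, q=0.059, term=0.05566
Year 1: k_p_x=0.941, q=0.053, term=0.044387
Year 2: k_p_x=0.891127, q=0.031, term=0.023194
Year 3: k_p_x=0.863502, q=0.022, term=0.015047
Year 4: k_p_x=0.844505, q=0.006, term=0.003786
Year 5: k_p_x=0.839438, q=0.044, term=0.026038
A_x = 0.1681


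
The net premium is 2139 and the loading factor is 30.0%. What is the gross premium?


Gross = net * (1 + loading)
= 2139 * (1 + 0.3)
= 2139 * 1.3
= 2780.7


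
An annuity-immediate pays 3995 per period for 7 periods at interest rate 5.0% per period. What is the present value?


PV = PMT * (1 - (1+i)^(-n)) / i
= 3995 * (1 - (1+0.05)^(-7)) / 0.05
= 3995 * (1 - 0.710681) / 0.05
= 3995 * 5.786373
= 23116.5617


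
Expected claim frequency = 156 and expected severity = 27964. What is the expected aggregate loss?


E[S] = E[N] * E[X]
= 156 * 27964
= 4.3624e+06


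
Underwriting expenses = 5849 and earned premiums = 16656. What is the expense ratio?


Expense ratio = expenses / premiums
= 5849 / 16656
= 0.3512


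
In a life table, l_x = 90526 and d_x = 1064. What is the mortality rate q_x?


q_x = d_x / l_x
= 1064 / 90526
= 0.0118


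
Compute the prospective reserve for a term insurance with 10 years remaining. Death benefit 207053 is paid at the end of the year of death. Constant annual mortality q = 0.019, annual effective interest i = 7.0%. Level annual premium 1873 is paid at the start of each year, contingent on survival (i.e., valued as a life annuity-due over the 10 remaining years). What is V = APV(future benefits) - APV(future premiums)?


v = 1/(1+i) = 0.934579
APV(future benefits) per unit = sum_{k=0}^{9} k_p_x * q * v^(k+1) = 0.123902
APV(future benefits) = 207053 * 0.123902 = 25654.3117
Life annuity-due factor ä_{x:10} = sum_{k=0}^{9} k_p_x * v^k = 6.977647
APV(future premiums) = 1873 * 6.977647 = 13069.1335
V = 25654.3117 - 13069.1335
= 12585.1782


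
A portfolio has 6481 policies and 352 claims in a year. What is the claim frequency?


frequency = claims / policies
= 352 / 6481
= 0.0543


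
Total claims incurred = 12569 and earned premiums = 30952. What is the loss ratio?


Loss ratio = claims / premiums
= 12569 / 30952
= 0.4061


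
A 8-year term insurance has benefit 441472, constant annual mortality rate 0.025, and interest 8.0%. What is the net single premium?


NSP = benefit * sum_{k=0}^{n-1} k_p_x * q * v^(k+1)
With constant q=0.025, v=0.925926
Sum = 0.133045
NSP = 441472 * 0.133045
= 58735.5835


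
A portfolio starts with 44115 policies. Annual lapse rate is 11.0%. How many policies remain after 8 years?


remaining = initial * (1 - lapse)^years
= 44115 * (1 - 0.11)^8
= 44115 * 0.393659
= 17366.2615


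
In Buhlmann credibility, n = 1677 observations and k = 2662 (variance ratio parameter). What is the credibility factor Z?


Z = n / (n + k)
= 1677 / (1677 + 2662)
= 1677 / 4339
= 0.3865


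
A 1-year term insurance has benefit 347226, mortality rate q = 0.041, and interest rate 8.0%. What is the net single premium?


NSP = benefit * q * v
v = 1/(1+i) = 0.925926
NSP = 347226 * 0.041 * 0.925926
= 13181.7278


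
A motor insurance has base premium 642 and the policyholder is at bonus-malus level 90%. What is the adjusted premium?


adjusted = base * BM_level / 100
= 642 * 90 / 100
= 642 * 0.9
= 577.8


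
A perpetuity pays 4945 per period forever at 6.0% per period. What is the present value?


PV = PMT / i
= 4945 / 0.06
= 82416.6667


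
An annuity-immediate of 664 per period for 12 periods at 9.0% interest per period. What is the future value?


FV = PMT * ((1+i)^n - 1) / i
= 664 * ((1.09)^12 - 1) / 0.09
= 664 * (2.812665 - 1) / 0.09
= 13373.4379


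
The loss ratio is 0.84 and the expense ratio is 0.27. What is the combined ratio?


Combined ratio = loss ratio + expense ratio
= 0.84 + 0.27
= 1.11


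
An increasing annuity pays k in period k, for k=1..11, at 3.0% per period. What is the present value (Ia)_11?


(Ia)_n = sum_{k=1}^{n} k * v^k, v = 1/(1+i)
v = 0.970874
Sum computed term by term:
(Ia)_11 = 52.7856


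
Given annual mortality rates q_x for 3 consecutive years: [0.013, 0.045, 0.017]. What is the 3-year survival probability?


p_k = 1 - q_k for each year
Survival = product of (1 - q_k)
= 0.987 * 0.955 * 0.983
= 0.9266


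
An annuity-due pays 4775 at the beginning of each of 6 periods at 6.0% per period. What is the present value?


PV_due = PMT * (1-(1+i)^(-n))/i * (1+i)
PV_immediate = 23480.2237
PV_due = 23480.2237 * 1.06
= 24889.0371
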